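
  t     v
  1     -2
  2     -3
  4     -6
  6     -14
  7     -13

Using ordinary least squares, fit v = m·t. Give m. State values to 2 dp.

From the data, Σt·t = 106.
Moment sums: Σt·v = -207.
Normal equations: [[106]]·[m]ᵀ = [-207]ᵀ.
m = (-207)/106 = -1.95283.

m = -1.95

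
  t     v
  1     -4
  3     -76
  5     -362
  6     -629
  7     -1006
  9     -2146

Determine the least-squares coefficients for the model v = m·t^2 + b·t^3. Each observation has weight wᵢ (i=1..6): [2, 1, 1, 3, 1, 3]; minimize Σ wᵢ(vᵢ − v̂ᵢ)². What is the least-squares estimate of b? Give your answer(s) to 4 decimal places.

b = -3.0024

Forming MᵀWM = [[26680, 220652]; [220652, 1868296]] and MᵀWv = [-648446, -5493262]ᵀ gives MᵀWM·[m, b]ᵀ = MᵀWv.
Eliminating b: 1868296·(row 1) − 220652·(row 2) gives 1158832176·m = 1868296·(-648446) − 220652·(-5493262) = 610178808, so m = 25424117/48284674.
Then b = ((-5493262) − 220652·(25424117/48284674))/1868296 = -144971807/48284674.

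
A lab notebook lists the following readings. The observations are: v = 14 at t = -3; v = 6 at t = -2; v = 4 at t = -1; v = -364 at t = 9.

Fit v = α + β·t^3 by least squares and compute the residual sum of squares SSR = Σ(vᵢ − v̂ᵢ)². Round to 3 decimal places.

SSR = 4.656

The normal system XᵀX·[α, β]ᵀ = Xᵀv is [[4, 693]; [693, 532235]]·[α, β]ᵀ = [-340, -265786]ᵀ.
Eliminating β: 532235·(row 1) − 693·(row 2) gives 1648691·α = 532235·(-340) − 693·(-265786) = 3229798, so α = 293618/149881.
Then β = ((-265786) − 693·(293618/149881))/532235 = -827524/1648691.
Residuals: -2491272/1648691, 42156/1648691, 2537442/1648691, -88326/1648691; SSR = 7675560/1648691.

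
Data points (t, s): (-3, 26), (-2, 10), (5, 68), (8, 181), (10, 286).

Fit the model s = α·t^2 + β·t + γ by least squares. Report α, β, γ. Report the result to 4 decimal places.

The normal system MᵀM·[α, β, γ]ᵀ = Mᵀs is [[14818, 1602, 202]; [1602, 202, 18]; [202, 18, 5]]·[α, β, γ]ᵀ = [42158, 4550, 571]ᵀ.
Solving the 3×3 system (Gaussian elimination) gives α = 136560/46279, β = -29332/46279, γ = -126367/46279.

α = 2.9508, β = -0.6338, γ = -2.7305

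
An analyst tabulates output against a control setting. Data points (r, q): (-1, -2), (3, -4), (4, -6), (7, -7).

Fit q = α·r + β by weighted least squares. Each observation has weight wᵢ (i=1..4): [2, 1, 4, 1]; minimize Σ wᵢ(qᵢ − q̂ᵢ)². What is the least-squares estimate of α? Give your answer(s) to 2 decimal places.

Sums needed: Σwᵢ·r·r = 124, Σwᵢ·r = 24, Σwᵢ·1 = 8.
Moment sums: Σwᵢ·r·q = -153, Σwᵢ·q = -39.
So AᵀWA·[α, β]ᵀ = AᵀWq: [[124, 24]; [24, 8]]·[α, β]ᵀ = [-153, -39]ᵀ.
Determinant 124·8 − 24² = 416.
α = ((-153)·8 − 24·(-39))/416 = -9/13; β = (124·(-39) − 24·(-153))/416 = -291/104.

α = -0.69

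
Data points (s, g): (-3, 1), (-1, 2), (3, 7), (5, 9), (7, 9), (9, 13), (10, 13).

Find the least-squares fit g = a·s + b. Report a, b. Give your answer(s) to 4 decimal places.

a = 0.9597, b = 3.6012

Sums needed: Σs·s = 274, Σs = 30, Σ1 = 7.
Moment sums: Σs·g = 371, Σg = 54.
So XᵀX·[a, b]ᵀ = Xᵀg: [[274, 30]; [30, 7]]·[a, b]ᵀ = [371, 54]ᵀ.
Eliminating b: 7·(row 1) − 30·(row 2) gives 1018·a = 7·371 − 30·54 = 977, so a = 977/1018.
Then b = (54 − 30·(977/1018))/7 = 1833/509.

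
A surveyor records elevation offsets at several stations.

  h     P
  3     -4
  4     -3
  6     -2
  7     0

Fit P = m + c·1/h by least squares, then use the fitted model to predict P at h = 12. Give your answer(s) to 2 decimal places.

P̂ = 0.29

The normal equations are: 4·m + (25/28)·c = -9;  (25/28)·m + (1565/7056)·c = -29/12.
(Σ1 = 4, Σ1/h = 25/28, Σ1/h·1/h = 1565/7056, ΣP = -9, Σ1/h·P = -29/12.)
Determinant 4·(1565/7056) − (25/28)² = 635/7056.
m = ((-9)·(1565/7056) − (25/28)·(-29/12))/(635/7056) = 228/127; c = (4·(-29/12) − (25/28)·(-9))/(635/7056) = -11508/635.
At h = 12: P̂ = (228/127)·(1) + (-11508/635)·(1/12) = 181/635.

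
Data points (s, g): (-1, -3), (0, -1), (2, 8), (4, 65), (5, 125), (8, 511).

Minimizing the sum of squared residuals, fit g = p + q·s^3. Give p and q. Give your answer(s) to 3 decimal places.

Sums needed: Σ1 = 6, Σs^3 = 708, Σs^3·s^3 = 281930.
Moment sums: Σg = 705, Σs^3·g = 281484.
Normal equations: [[6, 708]; [708, 281930]]·[p, q]ᵀ = [705, 281484]ᵀ.
Δ = 6·281930 − 708² = 1190316.
p = (705·281930 − 708·281484)/1190316 = -88337/198386; q = (6·281484 − 708·705)/1190316 = 99147/99193.

p = -0.445, q = 1.000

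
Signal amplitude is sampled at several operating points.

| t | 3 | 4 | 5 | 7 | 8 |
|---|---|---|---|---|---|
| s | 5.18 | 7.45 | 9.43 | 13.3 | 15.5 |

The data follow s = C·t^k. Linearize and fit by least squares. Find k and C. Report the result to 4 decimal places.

With ln sᵢ as the transformed response and ln tᵢ as the regressor:
Σln t = 8.1197, Σ(ln t)² = 13.8297, Σln s = 11.2255, Σln t·ln s = 18.9374.
Equations: 13.8297·k + 8.1197·ln C = 18.9374;  8.1197·k + 5·ln C = 11.2255.
Slope k = (n·Σln t·ln s − Σln t·Σln s)/(n·Σ(ln t)² − (Σln t)²) = (5·18.9374 − 8.1197·11.2255)/3.2190 = 1.09941; ln C = (Σln s − k·Σln t)/n = 0.45973, so C = exp(0.45973) = 1.58364.

k = 1.0994, C = 1.5836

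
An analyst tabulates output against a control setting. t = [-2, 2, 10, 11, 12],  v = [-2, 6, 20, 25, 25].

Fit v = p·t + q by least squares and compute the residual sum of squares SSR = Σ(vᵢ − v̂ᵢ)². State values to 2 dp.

Forming AᵀA = [[373, 33]; [33, 5]] and Aᵀv = [791, 74]ᵀ gives AᵀA·[p, q]ᵀ = Aᵀv.
det = 373·5 − 33² = 776.
p = (791·5 − 33·74)/776 = 1513/776; q = (373·74 − 33·791)/776 = 1499/776.
Residuals: -25/776, 131/776, -1109/776, 629/388, -255/776; SSR = 3731/776.

SSR = 4.81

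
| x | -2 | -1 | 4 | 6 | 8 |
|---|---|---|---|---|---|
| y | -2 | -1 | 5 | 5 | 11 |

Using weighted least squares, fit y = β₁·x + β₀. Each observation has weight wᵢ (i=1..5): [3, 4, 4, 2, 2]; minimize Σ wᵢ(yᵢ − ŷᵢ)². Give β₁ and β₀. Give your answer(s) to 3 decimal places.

β₁ = 1.167, β₀ = 0.155

Forming MᵀWM = [[280, 34]; [34, 15]] and MᵀWy = [332, 42]ᵀ gives MᵀWM·[β₁, β₀]ᵀ = MᵀWy.
Determinant 280·15 − 34² = 3044.
β₁ = (332·15 − 34·42)/3044 = 888/761; β₀ = (280·42 − 34·332)/3044 = 118/761.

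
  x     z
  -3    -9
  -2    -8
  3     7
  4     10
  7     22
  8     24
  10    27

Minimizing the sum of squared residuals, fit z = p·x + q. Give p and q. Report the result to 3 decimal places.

Entries of MᵀM: Σx·x = 251, Σx = 27, Σ1 = 7.
And Σx·z = 720, Σz = 73.
Eliminating q: 7·(row 1) − 27·(row 2) gives 1028·p = 7·720 − 27·73 = 3069, so p = 3069/1028.
Then q = (73 − 27·(3069/1028))/7 = -1117/1028.

p = 2.985, q = -1.087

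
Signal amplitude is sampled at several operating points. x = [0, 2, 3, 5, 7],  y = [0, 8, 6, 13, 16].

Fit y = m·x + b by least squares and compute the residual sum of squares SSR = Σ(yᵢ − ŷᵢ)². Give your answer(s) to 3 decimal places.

Entries of MᵀM: Σx·x = 87, Σx = 17, Σ1 = 5.
Right-hand side: Σx·y = 211, Σy = 43.
det = 87·5 − 17² = 146.
m = (211·5 − 17·43)/146 = 162/73; b = (87·43 − 17·211)/146 = 77/73.
Residuals: -77/73, 183/73, -125/73, 62/73, -43/73; SSR = 832/73.

SSR = 11.397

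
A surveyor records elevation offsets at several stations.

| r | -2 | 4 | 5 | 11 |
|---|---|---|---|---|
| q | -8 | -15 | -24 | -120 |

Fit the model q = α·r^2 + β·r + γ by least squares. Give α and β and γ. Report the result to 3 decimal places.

From the data, Σr^2·r^2 = 15538, Σr^2·r = 1512, Σr^2 = 166, Σr·r = 166, Σr = 18, Σ1 = 4.
For Mᵀq: Σr^2·q = -15392, Σr·q = -1484, Σq = -167.
MᵀM·[α, β, γ]ᵀ = Mᵀq becomes [[15538, 1512, 166]; [1512, 166, 18]; [166, 18, 4]]·[α, β, γ]ᵀ = [-15392, -1484, -167]ᵀ.
Row-reducing yields α = -89/84, β = 437/476, γ = -2729/1428.

α = -1.060, β = 0.918, γ = -1.911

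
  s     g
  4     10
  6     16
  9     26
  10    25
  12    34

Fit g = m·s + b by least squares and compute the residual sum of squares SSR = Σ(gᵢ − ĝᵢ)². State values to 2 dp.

The normal equations are: 377·m + 41·b = 1028;  41·m + 5·b = 111.
(Σs·s = 377, Σs = 41, Σ1 = 5, Σs·g = 1028, Σg = 111.)
Δ = 377·5 − 41² = 204.
m = (1028·5 − 41·111)/204 = 589/204; b = (377·111 − 41·1028)/204 = -301/204.
Residuals: -5/68, 31/204, 76/51, -163/68, 169/204; SSR = 1771/204.

SSR = 8.68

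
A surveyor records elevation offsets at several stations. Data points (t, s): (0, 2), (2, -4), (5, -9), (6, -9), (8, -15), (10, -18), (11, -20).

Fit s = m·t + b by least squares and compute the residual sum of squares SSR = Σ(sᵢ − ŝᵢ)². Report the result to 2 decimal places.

SSR = 5.21

The normal equations are: 350·m + 42·b = -627;  42·m + 7·b = -73.
(Σt·t = 350, Σt = 42, Σ1 = 7, Σt·s = -627, Σs = -73.)
Eliminating b: 7·(row 1) − 42·(row 2) gives 686·m = 7·(-627) − 42·(-73) = -1323, so m = -27/14.
Then b = ((-73) − 42·(-27/14))/7 = 8/7.
Residuals: 6/7, -9/7, -1/2, 10/7, -5/7, 1/7, 1/14; SSR = 73/14.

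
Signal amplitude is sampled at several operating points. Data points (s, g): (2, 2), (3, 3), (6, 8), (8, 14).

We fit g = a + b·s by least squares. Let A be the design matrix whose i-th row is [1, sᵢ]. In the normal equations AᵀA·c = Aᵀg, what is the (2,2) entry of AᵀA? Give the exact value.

Row 2 ↔ basis s, column 2 ↔ basis s, so (AᵀA)_{2,2} = Σᵢ (s)·(s) = (2)·(2) + (3)·(3) + (6)·(6) + (8)·(8) = 113.

113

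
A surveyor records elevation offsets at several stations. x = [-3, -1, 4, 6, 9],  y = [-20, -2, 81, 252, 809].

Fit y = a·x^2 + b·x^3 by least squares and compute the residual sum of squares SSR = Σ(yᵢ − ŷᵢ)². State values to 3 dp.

Entries of MᵀM: Σx^2·x^2 = 8195, Σx^2·x^3 = 67605, Σx^3·x^3 = 582923.
And Σx^2·y = 75715, Σx^3·y = 649919.
So MᵀM·[a, b]ᵀ = Mᵀy: [[8195, 67605]; [67605, 582923]]·[a, b]ᵀ = [75715, 649919]ᵀ.
det = 8195·582923 − 67605² = 206617960.
a = (75715·582923 − 67605·649919)/206617960 = 19824095/20661796; b = (8195·649919 − 67605·75715)/206617960 = 20737363/20661796.
Residuals: -15871987/10330898, -10102581/5165449, 7307181/5165449, 3458691/5165449, -3948179/10330898; SSR = 90716839/10330898.

SSR = 8.781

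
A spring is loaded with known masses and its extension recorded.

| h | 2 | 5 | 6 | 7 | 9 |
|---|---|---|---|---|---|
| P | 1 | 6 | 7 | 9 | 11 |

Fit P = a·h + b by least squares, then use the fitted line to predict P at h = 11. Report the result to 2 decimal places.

P̂ = 14.33

Entries of XᵀX: Σh·h = 195, Σh = 29, Σ1 = 5.
Moment sums: Σh·P = 236, ΣP = 34.
XᵀX·[a, b]ᵀ = XᵀP becomes [[195, 29]; [29, 5]]·[a, b]ᵀ = [236, 34]ᵀ.
Eliminating b: 5·(row 1) − 29·(row 2) gives 134·a = 5·236 − 29·34 = 194, so a = 97/67.
Then b = (34 − 29·(97/67))/5 = -107/67.
At h = 11: P̂ = (97/67)·(11) + (-107/67)·(1) = 960/67.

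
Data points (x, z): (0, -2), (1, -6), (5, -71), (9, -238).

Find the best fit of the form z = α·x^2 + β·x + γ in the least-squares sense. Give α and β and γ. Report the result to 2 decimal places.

Forming MᵀM = [[7187, 855, 107]; [855, 107, 15]; [107, 15, 4]] and Mᵀz = [-21059, -2503, -317]ᵀ gives MᵀM·[α, β, γ]ᵀ = Mᵀz.
Row-reducing yields α = -5257/1699, β = 3004/1699, γ = -5286/1699.

α = -3.09, β = 1.77, γ = -3.11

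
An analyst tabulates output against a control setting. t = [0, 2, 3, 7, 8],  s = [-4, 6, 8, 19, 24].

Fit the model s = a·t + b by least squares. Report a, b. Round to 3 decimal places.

Sums needed: Σt·t = 126, Σt = 20, Σ1 = 5.
Moment sums: Σt·s = 361, Σs = 53.
det = 126·5 − 20² = 230.
a = (361·5 − 20·53)/230 = 149/46; b = (126·53 − 20·361)/230 = -271/115.

a = 3.239, b = -2.357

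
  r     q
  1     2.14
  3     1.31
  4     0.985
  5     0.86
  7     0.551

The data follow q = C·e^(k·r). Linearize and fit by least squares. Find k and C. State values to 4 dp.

k = -0.2246, C = 2.5910

Let Y = ln q. Fitting Y = k·r + ln C by least squares:
Over the data: Σr = 20.0000, Σ(r)² = 100.0000, Σln q = 0.2689, Σr·ln q = -3.4158.
Normal system: [[100.0000, 20.0000]; [20.0000, 5]]·[k, ln C]ᵀ = [-3.4158, 0.2689]ᵀ.
Solving (det = 100.0000): k = -0.22457, ln C = 0.95204, so C = exp(0.95204) = 2.59099.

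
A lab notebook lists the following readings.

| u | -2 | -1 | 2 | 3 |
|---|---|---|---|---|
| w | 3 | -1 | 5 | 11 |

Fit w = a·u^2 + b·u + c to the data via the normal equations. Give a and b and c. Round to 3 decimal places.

Compute the Gram sums: Σu^2·u^2 = 114, Σu^2·u = 26, Σu^2 = 18, Σu·u = 18, Σu = 2, Σ1 = 4.
And Σu^2·w = 130, Σu·w = 38, Σw = 18.
Row-reducing yields a = 5/4, b = 31/68, c = -23/17.

a = 1.250, b = 0.456, c = -1.353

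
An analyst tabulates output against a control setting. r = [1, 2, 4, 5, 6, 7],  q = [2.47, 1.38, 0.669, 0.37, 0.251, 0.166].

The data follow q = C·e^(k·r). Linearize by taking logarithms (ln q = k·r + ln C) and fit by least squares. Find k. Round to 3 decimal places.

k = -0.445

Linearized form: ln q = k·r + ln C. From the 6 transformed points,
Σr = 25.0000, Σ(r)² = 131.0000, Σln q = -3.3480, Σr·ln q = -25.8949.
Normal system: [[131.0000, 25.0000]; [25.0000, 6]]·[k, ln C]ᵀ = [-25.8949, -3.3480]ᵀ.
Slope k = (n·Σr·ln q − Σr·Σln q)/(n·Σ(r)² − (Σr)²) = (6·-25.8949 − 25.0000·-3.3480)/161.0000 = -0.44515; ln C = (Σln q − k·Σr)/n = 1.29681.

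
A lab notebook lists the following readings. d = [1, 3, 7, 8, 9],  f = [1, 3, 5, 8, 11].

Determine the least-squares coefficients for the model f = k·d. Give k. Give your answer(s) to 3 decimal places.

k = 1.020

The normal equations are: 204·k = 208.
k = 208/204 = 1.01961.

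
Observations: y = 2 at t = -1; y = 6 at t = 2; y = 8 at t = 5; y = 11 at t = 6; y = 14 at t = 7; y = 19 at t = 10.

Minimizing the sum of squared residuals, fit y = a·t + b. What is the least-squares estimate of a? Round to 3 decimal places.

a = 1.523

Forming AᵀA = [[215, 29]; [29, 6]] and Aᵀy = [404, 60]ᵀ gives AᵀA·[a, b]ᵀ = Aᵀy.
det = 215·6 − 29² = 449.
a = (404·6 − 29·60)/449 = 684/449; b = (215·60 − 29·404)/449 = 1184/449.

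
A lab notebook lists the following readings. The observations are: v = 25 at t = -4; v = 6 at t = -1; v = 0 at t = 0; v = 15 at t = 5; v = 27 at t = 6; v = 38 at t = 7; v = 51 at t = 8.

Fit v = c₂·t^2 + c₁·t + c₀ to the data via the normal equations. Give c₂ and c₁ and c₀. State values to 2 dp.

c₂ = 1.04, c₁ = -2.02, c₀ = 0.95

Setting ∂/∂c₂ … = 0 gives: 8675·c₂ + 1131·c₁ + 191·c₀ = 6879;  1131·c₂ + 191·c₁ + 21·c₀ = 805;  191·c₂ + 21·c₁ + 7·c₀ = 162.
Solving the 3×3 system (Gaussian elimination) gives c₂ = 478497/461842, c₁ = -934951/461842, c₀ = 218532/230921.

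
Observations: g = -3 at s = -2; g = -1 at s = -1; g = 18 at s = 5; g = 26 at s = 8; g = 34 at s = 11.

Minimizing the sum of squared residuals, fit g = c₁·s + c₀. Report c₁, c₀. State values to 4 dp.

c₁ = 2.9038, c₀ = 2.6041

From the data, Σs·s = 215, Σs = 21, Σ1 = 5.
Moment sums: Σs·g = 679, Σg = 74.
Normal equations: [[215, 21]; [21, 5]]·[c₁, c₀]ᵀ = [679, 74]ᵀ.
det = 215·5 − 21² = 634.
c₁ = (679·5 − 21·74)/634 = 1841/634; c₀ = (215·74 − 21·679)/634 = 1651/634.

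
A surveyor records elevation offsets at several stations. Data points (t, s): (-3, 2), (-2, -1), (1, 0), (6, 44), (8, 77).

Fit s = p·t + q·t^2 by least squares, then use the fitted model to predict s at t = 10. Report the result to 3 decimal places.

Forming XᵀX = [[114, 694]; [694, 5490]] and Xᵀs = [876, 6526]ᵀ gives XᵀX·[p, q]ᵀ = Xᵀs.
Δ = 114·5490 − 694² = 144224.
p = (876·5490 − 694·6526)/144224 = 70049/36056; q = (114·6526 − 694·876)/144224 = 34005/36056.
At t = 10: ŝ = (70049/36056)·(10) + (34005/36056)·(100) = 2050495/18028.

ŝ = 113.739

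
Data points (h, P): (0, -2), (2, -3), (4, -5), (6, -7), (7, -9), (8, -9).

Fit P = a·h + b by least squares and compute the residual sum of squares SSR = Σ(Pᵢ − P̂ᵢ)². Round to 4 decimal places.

SSR = 1.2491

Normal-equation sums: Σh·h = 169, Σh = 27, Σ1 = 6.
For XᵀP: Σh·P = -203, ΣP = -35.
Normal equations: [[169, 27]; [27, 6]]·[a, b]ᵀ = [-203, -35]ᵀ.
det = 169·6 − 27² = 285.
a = ((-203)·6 − 27·(-35))/285 = -91/95; b = (169·(-35) − 27·(-203))/285 = -434/285.
Residuals: -136/285, 25/57, 101/285, 77/285, -44/57, 53/285; SSR = 356/285.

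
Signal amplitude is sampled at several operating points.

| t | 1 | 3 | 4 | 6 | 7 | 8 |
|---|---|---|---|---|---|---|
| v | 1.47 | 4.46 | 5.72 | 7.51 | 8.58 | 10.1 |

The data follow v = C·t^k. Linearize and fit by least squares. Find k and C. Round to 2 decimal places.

k = 0.91, C = 1.54

With ln vᵢ as the transformed response and ln tᵢ as the regressor:
Σln t = 8.3020, Σ(ln t)² = 14.4498, Σln v = 10.1026, Σln t·ln v = 16.6642.
Equations: 14.4498·k + 8.3020·ln C = 16.6642;  8.3020·k + 6·ln C = 10.1026.
Δ = 14.4498·6 − (8.3020)² = 17.7753; k = (16.6642·6 − 8.3020·10.1026)/17.7753 = 0.90651, ln C = (14.4498·10.1026 − 8.3020·16.6642)/17.7753 = 0.42945, so C = exp(0.42945) = 1.53641.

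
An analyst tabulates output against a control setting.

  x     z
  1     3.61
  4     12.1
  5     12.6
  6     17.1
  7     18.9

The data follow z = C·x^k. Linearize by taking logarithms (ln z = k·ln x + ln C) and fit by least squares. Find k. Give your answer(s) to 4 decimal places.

k = 0.8441

Taking logs, ln z = k·ln x + ln C, so regress ln z on ln x.
Σln x = 6.7334, Σ(ln x)² = 11.5091, Σln z = 12.0889, Σln x·ln z = 18.3404.
Equations: 11.5091·k + 6.7334·ln C = 18.3404;  6.7334·k + 5·ln C = 12.0889.
Slope k = (n·Σln x·ln z − Σln x·Σln z)/(n·Σ(ln x)² − (Σln x)²) = (5·18.3404 − 6.7334·12.0889)/12.2067 = 0.84406; ln C = (Σln z − k·Σln x)/n = 1.28110.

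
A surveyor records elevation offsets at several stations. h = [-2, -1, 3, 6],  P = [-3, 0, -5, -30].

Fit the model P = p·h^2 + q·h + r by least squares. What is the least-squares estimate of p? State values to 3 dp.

Setting ∂/∂p … = 0 gives: 1394·p + 234·q + 50·r = -1137;  234·p + 50·q + 6·r = -189;  50·p + 6·q + 4·r = -38.
Solving the 3×3 system (Gaussian elimination) gives p = -3077/3124, q = 1875/3124, r = 1493/781.

p = -0.985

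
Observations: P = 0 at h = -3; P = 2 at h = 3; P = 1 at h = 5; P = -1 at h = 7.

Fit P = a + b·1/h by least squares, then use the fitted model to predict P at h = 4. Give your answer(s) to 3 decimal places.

P̂ = 0.858

MᵀM·[a, b]ᵀ = MᵀP reads: 4·a + (12/35)·b = 2;  (12/35)·a + (3116/11025)·b = 76/105.
(Σ1 = 4, Σ1/h = 12/35, Σ1/h·1/h = 3116/11025, ΣP = 2, Σ1/h·P = 76/105.)
det = 4·(3116/11025) − (12/35)² = 11168/11025.
a = (2·(3116/11025) − (12/35)·(76/105))/(11168/11025) = 437/1396; b = (4·(76/105) − (12/35)·2)/(11168/11025) = 3045/1396.
At h = 4: P̂ = (437/1396)·(1) + (3045/1396)·(1/4) = 4793/5584.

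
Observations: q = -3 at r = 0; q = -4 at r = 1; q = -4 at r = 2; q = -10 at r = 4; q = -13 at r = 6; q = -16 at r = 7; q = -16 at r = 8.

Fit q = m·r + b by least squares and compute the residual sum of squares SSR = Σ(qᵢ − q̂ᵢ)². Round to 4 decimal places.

SSR = 5.9901

The normal system XᵀX·[m, b]ᵀ = Xᵀq is [[170, 28]; [28, 7]]·[m, b]ᵀ = [-370, -66]ᵀ.
Eliminating b: 7·(row 1) − 28·(row 2) gives 406·m = 7·(-370) − 28·(-66) = -742, so m = -53/29.
Then b = ((-66) − 28·(-53/29))/7 = -430/203.
Residuals: -179/203, -11/203, 360/203, -4/7, 17/203, -221/203, 150/203; SSR = 1216/203.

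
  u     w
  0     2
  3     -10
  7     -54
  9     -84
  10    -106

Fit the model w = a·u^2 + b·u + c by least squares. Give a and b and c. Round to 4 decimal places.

a = -0.9463, b = -1.2412, c = 2.0322

The normal system MᵀM·[a, b, c]ᵀ = Mᵀw is [[19043, 2099, 239]; [2099, 239, 29]; [239, 29, 5]]·[a, b, c]ᵀ = [-20140, -2224, -252]ᵀ.
Solving the 3×3 system (Gaussian elimination) gives a = -12352/13053, b = -16202/13053, c = 8842/4351.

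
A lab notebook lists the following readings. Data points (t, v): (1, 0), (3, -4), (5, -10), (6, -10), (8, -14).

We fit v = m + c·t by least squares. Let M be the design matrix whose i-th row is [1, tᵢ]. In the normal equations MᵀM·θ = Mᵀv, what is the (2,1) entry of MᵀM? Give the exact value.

Row 2 ↔ basis t, column 1 ↔ basis 1, so (MᵀM)_{2,1} = Σᵢ t = (1)·(1) + (3)·(1) + (5)·(1) + (6)·(1) + (8)·(1) = 23.

23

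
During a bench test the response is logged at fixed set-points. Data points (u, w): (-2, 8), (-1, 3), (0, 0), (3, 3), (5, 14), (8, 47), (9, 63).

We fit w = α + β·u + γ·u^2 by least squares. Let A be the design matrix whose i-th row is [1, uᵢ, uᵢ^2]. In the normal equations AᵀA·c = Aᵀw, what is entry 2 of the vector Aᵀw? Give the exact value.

1003

Entry 2 ↔ basis u, so (Aᵀw)_{2} = Σᵢ (u)·wᵢ = (-2)·(8) + (-1)·(3) + (0)·(0) + (3)·(3) + (5)·(14) + (8)·(47) + (9)·(63) = 1003.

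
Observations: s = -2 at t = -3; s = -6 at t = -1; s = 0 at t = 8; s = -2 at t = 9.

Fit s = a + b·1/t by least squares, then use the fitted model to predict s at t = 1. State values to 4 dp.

Sums needed: Σ1 = 4, Σ1/t = -79/72, Σ1/t·1/t = 5905/5184.
And Σs = -10, Σ1/t·s = 58/9.
Eliminating b: (5905/5184)·(row 1) − (-79/72)·(row 2) gives (1931/576)·a = (5905/5184)·(-10) − (-79/72)·(58/9) = -11197/2592, so a = -22394/17379.
Then b = ((58/9) − (-79/72)·(-22394/17379))/(5905/5184) = 8528/1931.
At t = 1: ŝ = (-22394/17379)·(1) + (8528/1931)·(1) = 54358/17379.

ŝ = 3.1278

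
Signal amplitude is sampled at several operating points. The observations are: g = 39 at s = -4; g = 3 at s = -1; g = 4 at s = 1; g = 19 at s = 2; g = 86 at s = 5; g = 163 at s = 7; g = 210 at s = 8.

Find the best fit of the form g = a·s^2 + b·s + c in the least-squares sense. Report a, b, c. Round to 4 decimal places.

a = 2.9780, b = 2.2877, c = 0.9063

Normal-equation sums: Σs^2·s^2 = 7396, Σs^2·s = 924, Σs^2 = 160, Σs·s = 160, Σs = 18, Σ1 = 7.
And Σs^2·g = 24284, Σs·g = 3134, Σg = 524.
So AᵀA·[a, b, c]ᵀ = Aᵀg: [[7396, 924, 160]; [924, 160, 18]; [160, 18, 7]]·[a, b, c]ᵀ = [24284, 3134, 524]ᵀ.
Inverting the 3×3 Gram matrix, [a, b, c]ᵀ = [20155/6768, 5161/2256, 3067/3384]ᵀ.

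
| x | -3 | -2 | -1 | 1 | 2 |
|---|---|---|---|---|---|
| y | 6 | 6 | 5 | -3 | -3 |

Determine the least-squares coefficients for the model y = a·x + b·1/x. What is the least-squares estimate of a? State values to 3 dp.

a = -1.722

With design matrix M, MᵀM = [[19, 5]; [5, 47/18]] and Mᵀy = [-44, -29/2]ᵀ.
Eliminating b: (47/18)·(row 1) − 5·(row 2) gives (443/18)·a = (47/18)·(-44) − 5·(-29/2) = -763/18, so a = -763/443.
Then b = ((-29/2) − 5·(-763/443))/(47/18) = -999/443.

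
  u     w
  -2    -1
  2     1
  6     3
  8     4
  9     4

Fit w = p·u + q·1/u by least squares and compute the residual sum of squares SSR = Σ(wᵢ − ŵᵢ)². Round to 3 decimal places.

SSR = 0.133

From the data, Σu·u = 189, Σu·1/u = 5, Σ1/u·1/u = 2881/5184.
For Xᵀw: Σu·w = 90, Σ1/u·w = 22/9.
So XᵀX·[p, q]ᵀ = Xᵀw: [[189, 5]; [5, 2881/5184]]·[p, q]ᵀ = [90, 22/9]ᵀ.
Eliminating q: (2881/5184)·(row 1) − 5·(row 2) gives (15367/192)·p = (2881/5184)·90 − 5·(22/9) = 10885/288, so p = 21770/46101.
Then q = ((22/9) − 5·(21770/46101))/(2881/5184) = 2304/15367.
Residuals: 895/46101, -895/46101, 2177/15367, 9380/46101, -4098/15367; SSR = 2049/15367.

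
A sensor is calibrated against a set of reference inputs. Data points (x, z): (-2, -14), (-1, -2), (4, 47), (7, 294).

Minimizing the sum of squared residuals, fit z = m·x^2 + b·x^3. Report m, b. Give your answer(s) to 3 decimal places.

The normal equations are: 2674·m + 17798·b = 15100;  17798·m + 121810·b = 103964.
(Σx^2·x^2 = 2674, Σx^2·x^3 = 17798, Σx^3·x^3 = 121810, Σx^2·z = 15100, Σx^3·z = 103964.)
det = 2674·121810 − 17798² = 8951136.
m = (15100·121810 − 17798·103964)/8951136 = -229589/186482; b = (2674·103964 − 17798·15100)/8951136 = 192707/186482.

m = -1.231, b = 1.033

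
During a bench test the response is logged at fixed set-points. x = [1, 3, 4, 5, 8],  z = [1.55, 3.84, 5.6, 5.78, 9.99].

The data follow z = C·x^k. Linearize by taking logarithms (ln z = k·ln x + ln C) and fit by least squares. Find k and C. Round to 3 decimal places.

Taking logs, ln z = k·ln x + ln C, so regress ln z on ln x.
Σln x = 6.1738, Σ(ln x)² = 10.0431, Σln z = 7.5625, Σln x·ln z = 11.4760.
Equations: 10.0431·k + 6.1738·ln C = 11.4760;  6.1738·k + 5·ln C = 7.5625.
Solving (det = 12.1000): k = 0.88355, ln C = 0.42152, so C = exp(0.42152) = 1.52428.

k = 0.884, C = 1.524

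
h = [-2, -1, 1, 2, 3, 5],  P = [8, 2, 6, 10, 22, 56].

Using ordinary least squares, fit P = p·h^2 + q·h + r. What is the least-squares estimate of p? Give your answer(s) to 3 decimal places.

AᵀA·[p, q, r]ᵀ = AᵀP reads: 740·p + 152·q + 44·r = 1678;  152·p + 44·q + 8·r = 354;  44·p + 8·q + 6·r = 104.
Row-reducing yields p = 781/390, q = 1663/1950, r = 491/325.

p = 2.003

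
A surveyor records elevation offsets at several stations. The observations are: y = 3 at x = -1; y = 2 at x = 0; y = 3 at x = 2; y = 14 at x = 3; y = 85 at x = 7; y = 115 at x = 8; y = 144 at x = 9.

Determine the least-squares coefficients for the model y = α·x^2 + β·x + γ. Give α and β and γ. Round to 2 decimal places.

α = 1.96, β = -1.53, γ = 0.23

Entries of MᵀM: Σx^2·x^2 = 13156, Σx^2·x = 1618, Σx^2 = 208, Σx·x = 208, Σx = 28, Σ1 = 7.
For Mᵀy: Σx^2·y = 23330, Σx·y = 2856, Σy = 366.
So MᵀM·[α, β, γ]ᵀ = Mᵀy: [[13156, 1618, 208]; [1618, 208, 28]; [208, 28, 7]]·[α, β, γ]ᵀ = [23330, 2856, 366]ᵀ.
Inverting the 3×3 Gram matrix, [α, β, γ]ᵀ = [59224/30243, -46373/30243, 410/1779]ᵀ.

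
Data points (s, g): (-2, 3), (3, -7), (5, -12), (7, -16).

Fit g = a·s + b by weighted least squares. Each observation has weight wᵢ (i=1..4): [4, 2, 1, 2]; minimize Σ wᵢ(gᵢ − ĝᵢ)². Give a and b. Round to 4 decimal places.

a = -2.1068, b = -1.1317

From the data, Σwᵢ·s·s = 157, Σwᵢ·s = 17, Σwᵢ·1 = 9.
Right-hand side: Σwᵢ·s·g = -350, Σwᵢ·g = -46.
Δ = 157·9 − 17² = 1124.
a = ((-350)·9 − 17·(-46))/1124 = -592/281; b = (157·(-46) − 17·(-350))/1124 = -318/281.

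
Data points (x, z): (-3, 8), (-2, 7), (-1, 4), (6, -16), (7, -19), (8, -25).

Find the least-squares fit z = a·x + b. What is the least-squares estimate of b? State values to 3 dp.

Normal-equation sums: Σx·x = 163, Σx = 15, Σ1 = 6.
And Σx·z = -471, Σz = -41.
MᵀM·[a, b]ᵀ = Mᵀz becomes [[163, 15]; [15, 6]]·[a, b]ᵀ = [-471, -41]ᵀ.
Eliminating b: 6·(row 1) − 15·(row 2) gives 753·a = 6·(-471) − 15·(-41) = -2211, so a = -737/251.
Then b = ((-41) − 15·(-737/251))/6 = 382/753.

b = 0.507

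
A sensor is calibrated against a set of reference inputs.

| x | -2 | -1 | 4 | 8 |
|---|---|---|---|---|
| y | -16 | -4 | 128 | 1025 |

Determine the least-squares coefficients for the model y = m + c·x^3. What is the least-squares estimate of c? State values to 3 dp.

c = 2.004

The normal equations are: 4·m + 567·c = 1133;  567·m + 266305·c = 533124.
(Σ1 = 4, Σx^3 = 567, Σx^3·x^3 = 266305, Σy = 1133, Σx^3·y = 533124.)
Δ = 4·266305 − 567² = 743731.
m = (1133·266305 − 567·533124)/743731 = -557743/743731; c = (4·533124 − 567·1133)/743731 = 1490085/743731.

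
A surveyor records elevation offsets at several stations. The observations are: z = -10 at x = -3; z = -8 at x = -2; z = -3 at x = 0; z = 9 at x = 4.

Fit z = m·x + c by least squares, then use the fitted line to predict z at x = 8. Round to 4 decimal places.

MᵀM·[m, c]ᵀ = Mᵀz reads: 29·m + (-1)·c = 82;  (-1)·m + 4·c = -12.
det = 29·4 − (-1)² = 115.
m = (82·4 − (-1)·(-12))/115 = 316/115; c = (29·(-12) − (-1)·82)/115 = -266/115.
At x = 8: ẑ = (316/115)·(8) + (-266/115)·(1) = 2262/115.

ẑ = 19.6696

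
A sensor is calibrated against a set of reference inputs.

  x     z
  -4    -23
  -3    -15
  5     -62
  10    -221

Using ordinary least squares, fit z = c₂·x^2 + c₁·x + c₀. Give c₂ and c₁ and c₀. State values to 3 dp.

c₂ = -1.959, c₁ = -2.262, c₀ = -2.262

Normal-equation sums: Σx^2·x^2 = 10962, Σx^2·x = 1034, Σx^2 = 150, Σx·x = 150, Σx = 8, Σ1 = 4.
And Σx^2·z = -24153, Σx·z = -2383, Σz = -321.
So AᵀA·[c₂, c₁, c₀]ᵀ = Aᵀz: [[10962, 1034, 150]; [1034, 150, 8]; [150, 8, 4]]·[c₂, c₁, c₀]ᵀ = [-24153, -2383, -321]ᵀ.
Inverting the 3×3 Gram matrix, [c₂, c₁, c₀]ᵀ = [-345583/176402, -199470/88201, -199509/88201]ᵀ.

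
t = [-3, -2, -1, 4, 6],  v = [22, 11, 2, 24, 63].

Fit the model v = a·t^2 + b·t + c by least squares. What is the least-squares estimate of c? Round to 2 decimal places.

c = -1.89

The normal equations are: 1650·a + 244·b + 66·c = 2896;  244·a + 66·b + 4·c = 384;  66·a + 4·b + 5·c = 122.
Row-reducing yields a = 32470/15439, b = -28448/15439, c = -29134/15439.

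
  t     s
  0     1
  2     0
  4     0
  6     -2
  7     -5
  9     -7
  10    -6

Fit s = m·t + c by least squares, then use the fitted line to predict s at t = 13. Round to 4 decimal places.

Entries of XᵀX: Σt·t = 286, Σt = 38, Σ1 = 7.
Right-hand side: Σt·s = -170, Σs = -19.
Normal equations: [[286, 38]; [38, 7]]·[m, c]ᵀ = [-170, -19]ᵀ.
Eliminating c: 7·(row 1) − 38·(row 2) gives 558·m = 7·(-170) − 38·(-19) = -468, so m = -26/31.
Then c = ((-19) − 38·(-26/31))/7 = 57/31.
At t = 13: ŝ = (-26/31)·(13) + (57/31)·(1) = -281/31.

ŝ = -9.0645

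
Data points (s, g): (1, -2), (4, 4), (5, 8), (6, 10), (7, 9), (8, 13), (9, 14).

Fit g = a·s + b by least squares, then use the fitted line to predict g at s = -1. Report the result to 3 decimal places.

ĝ = -5.451

Normal-equation sums: Σs·s = 272, Σs = 40, Σ1 = 7.
Right-hand side: Σs·g = 407, Σg = 56.
Determinant 272·7 − 40² = 304.
a = (407·7 − 40·56)/304 = 609/304; b = (272·56 − 40·407)/304 = -131/38.
At s = -1: ĝ = (609/304)·(-1) + (-131/38)·(1) = -1657/304.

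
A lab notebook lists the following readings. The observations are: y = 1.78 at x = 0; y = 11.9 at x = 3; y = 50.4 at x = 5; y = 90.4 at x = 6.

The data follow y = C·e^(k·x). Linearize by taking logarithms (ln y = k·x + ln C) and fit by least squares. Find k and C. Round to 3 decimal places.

k = 0.661, C = 1.742

Linearized form: ln y = k·x + ln C. From the 4 transformed points,
AᵀA = [[70.0000, 14.0000]; [14.0000, 4]], rhs = [54.0550, 11.4774]ᵀ  (here Σx = 14.0000, Σ(x)² = 70.0000, Σln y = 11.4774, Σx·ln y = 54.0550).
Δ = 70.0000·4 − (14.0000)² = 84.0000; k = (54.0550·4 − 14.0000·11.4774)/84.0000 = 0.66115, ln C = (70.0000·11.4774 − 14.0000·54.0550)/84.0000 = 0.55532, so C = exp(0.55532) = 1.74249.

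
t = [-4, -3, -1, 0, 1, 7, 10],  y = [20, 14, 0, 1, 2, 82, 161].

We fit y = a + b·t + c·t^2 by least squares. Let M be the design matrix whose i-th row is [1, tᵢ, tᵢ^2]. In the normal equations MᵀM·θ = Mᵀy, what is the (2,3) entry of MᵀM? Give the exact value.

Row 2 ↔ basis t, column 3 ↔ basis t^2, so (MᵀM)_{2,3} = Σᵢ (t)·(t^2) = (-4)·(16) + (-3)·(9) + (-1)·(1) + (0)·(0) + (1)·(1) + (7)·(49) + (10)·(100) = 1252.

1252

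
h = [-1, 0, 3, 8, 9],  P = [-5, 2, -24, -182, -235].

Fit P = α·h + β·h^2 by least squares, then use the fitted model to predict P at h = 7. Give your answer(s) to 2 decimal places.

Compute the Gram sums: Σh·h = 155, Σh·h^2 = 1267, Σh^2·h^2 = 10739.
And Σh·P = -3638, Σh^2·P = -30904.
XᵀX·[α, β]ᵀ = XᵀP becomes [[155, 1267]; [1267, 10739]]·[α, β]ᵀ = [-3638, -30904]ᵀ.
Δ = 155·10739 − 1267² = 59256.
α = ((-3638)·10739 − 1267·(-30904))/59256 = 4827/3292; β = (155·(-30904) − 1267·(-3638))/59256 = -10043/3292.
At h = 7: P̂ = (4827/3292)·(7) + (-10043/3292)·(49) = -229159/1646.

P̂ = -139.22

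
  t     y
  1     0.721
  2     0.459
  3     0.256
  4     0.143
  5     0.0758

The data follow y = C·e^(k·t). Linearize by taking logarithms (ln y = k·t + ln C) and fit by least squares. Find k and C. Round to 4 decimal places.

k = -0.5671, C = 1.3536

Let Y = ln y. Fitting Y = k·t + ln C by least squares:
XᵀX = [[55.0000, 15.0000]; [15.0000, 5]], rhs = [-26.6502, -6.9930]ᵀ  (here Σt = 15.0000, Σ(t)² = 55.0000, Σln y = -6.9930, Σt·ln y = -26.6502).
Solving (det = 50.0000): k = -0.56713, ln C = 0.30279, so C = exp(0.30279) = 1.35363.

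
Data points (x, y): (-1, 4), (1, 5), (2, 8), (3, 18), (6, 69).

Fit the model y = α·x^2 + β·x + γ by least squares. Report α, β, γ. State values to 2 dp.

Normal-equation sums: Σx^2·x^2 = 1395, Σx^2·x = 251, Σx^2 = 51, Σx·x = 51, Σx = 11, Σ1 = 5.
For Mᵀy: Σx^2·y = 2687, Σx·y = 485, Σy = 104.
Solving the 3×3 system (Gaussian elimination) gives α = 10027/5224, β = -1991/5224, γ = 2691/1306.

α = 1.92, β = -0.38, γ = 2.06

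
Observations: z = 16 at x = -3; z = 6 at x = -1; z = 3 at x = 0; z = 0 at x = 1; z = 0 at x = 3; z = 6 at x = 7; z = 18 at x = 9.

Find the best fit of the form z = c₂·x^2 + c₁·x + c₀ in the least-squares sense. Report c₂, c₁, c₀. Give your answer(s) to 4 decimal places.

c₂ = 0.4963, c₁ = -2.8550, c₀ = 2.8917

With design matrix A, AᵀA = [[9126, 1072, 150]; [1072, 150, 16]; [150, 16, 7]] and Aᵀz = [1902, 150, 49]ᵀ.
Row-reducing yields c₂ = 120634/243089, c₁ = -63093/22099, c₀ = 100421/34727.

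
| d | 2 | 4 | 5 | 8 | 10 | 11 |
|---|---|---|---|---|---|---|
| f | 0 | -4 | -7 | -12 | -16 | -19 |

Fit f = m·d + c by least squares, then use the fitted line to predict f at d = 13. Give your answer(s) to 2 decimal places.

Entries of MᵀM: Σd·d = 330, Σd = 40, Σ1 = 6.
For Mᵀf: Σd·f = -516, Σf = -58.
Eliminating c: 6·(row 1) − 40·(row 2) gives 380·m = 6·(-516) − 40·(-58) = -776, so m = -194/95.
Then c = ((-58) − 40·(-194/95))/6 = 75/19.
At d = 13: f̂ = (-194/95)·(13) + (75/19)·(1) = -113/5.

f̂ = -22.60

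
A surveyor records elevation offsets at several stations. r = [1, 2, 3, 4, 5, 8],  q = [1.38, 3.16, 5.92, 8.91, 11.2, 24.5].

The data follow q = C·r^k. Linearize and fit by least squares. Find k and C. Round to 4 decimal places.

Taking logs, ln q = k·ln r + ln C, so regress ln q on ln r.
Σln r = 6.8669, Σ(ln r)² = 10.5236, Σln q = 11.0528, Σln r·ln q = 16.3230.
Normal system: [[10.5236, 6.8669]; [6.8669, 6]]·[k, ln C]ᵀ = [16.3230, 11.0528]ᵀ.
Δ = 10.5236·6 − (6.8669)² = 15.9867; k = (16.3230·6 − 6.8669·11.0528)/15.9867 = 1.37861, ln C = (10.5236·11.0528 − 6.8669·16.3230)/15.9867 = 0.26432, so C = exp(0.26432) = 1.30254.

k = 1.3786, C = 1.3025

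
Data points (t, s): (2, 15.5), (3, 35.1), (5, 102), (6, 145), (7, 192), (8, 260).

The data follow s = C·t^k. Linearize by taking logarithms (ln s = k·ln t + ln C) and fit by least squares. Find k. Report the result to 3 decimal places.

Linearized form: ln s = k·ln t + ln C. From the 6 transformed points,
Σln t = 9.2183, Σ(ln t)² = 15.5987, Σln s = 26.7189, Σln t·ln s = 43.9633.
Normal system: [[15.5987, 9.2183]; [9.2183, 6]]·[k, ln C]ᵀ = [43.9633, 26.7189]ᵀ.
Δ = 15.5987·6 − (9.2183)² = 8.6152; k = (43.9633·6 − 9.2183·26.7189)/8.6152 = 2.02859, ln C = (15.5987·26.7189 − 9.2183·43.9633)/8.6152 = 1.33647.

k = 2.029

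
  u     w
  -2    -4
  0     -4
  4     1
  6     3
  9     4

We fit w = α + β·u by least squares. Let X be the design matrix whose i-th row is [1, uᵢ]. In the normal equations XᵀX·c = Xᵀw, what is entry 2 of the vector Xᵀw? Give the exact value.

66

Entry 2 ↔ basis u, so (Xᵀw)_{2} = Σᵢ (u)·wᵢ = (-2)·(-4) + (0)·(-4) + (4)·(1) + (6)·(3) + (9)·(4) = 66.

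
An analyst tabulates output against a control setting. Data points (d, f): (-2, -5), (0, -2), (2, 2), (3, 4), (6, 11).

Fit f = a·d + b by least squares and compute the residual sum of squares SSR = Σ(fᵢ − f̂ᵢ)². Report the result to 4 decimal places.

SSR = 1.1957

Entries of AᵀA: Σd·d = 53, Σd = 9, Σ1 = 5.
For Aᵀf: Σd·f = 92, Σf = 10.
Normal equations: [[53, 9]; [9, 5]]·[a, b]ᵀ = [92, 10]ᵀ.
Determinant 53·5 − 9² = 184.
a = (92·5 − 9·10)/184 = 185/92; b = (53·10 − 9·92)/184 = -149/92.
Residuals: 59/92, -35/92, -37/92, -19/46, 51/92; SSR = 55/46.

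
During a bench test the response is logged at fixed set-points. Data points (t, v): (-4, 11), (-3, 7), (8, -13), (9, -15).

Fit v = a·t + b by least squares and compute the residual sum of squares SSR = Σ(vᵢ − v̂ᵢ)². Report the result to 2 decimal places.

SSR = 2.17

From the data, Σt·t = 170, Σt = 10, Σ1 = 4.
Moment sums: Σt·v = -304, Σv = -10.
Δ = 170·4 − 10² = 580.
a = ((-304)·4 − 10·(-10))/580 = -279/145; b = (170·(-10) − 10·(-304))/580 = 67/29.
Residuals: 144/145, -157/145, 12/145, 1/145; SSR = 314/145.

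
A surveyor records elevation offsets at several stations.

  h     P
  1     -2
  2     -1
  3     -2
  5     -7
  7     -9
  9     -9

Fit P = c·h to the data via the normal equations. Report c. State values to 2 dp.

Compute the Gram sums: Σh·h = 169.
For MᵀP: Σh·P = -189.
Hence c = -189 / 169 ≈ -1.11834.

c = -1.12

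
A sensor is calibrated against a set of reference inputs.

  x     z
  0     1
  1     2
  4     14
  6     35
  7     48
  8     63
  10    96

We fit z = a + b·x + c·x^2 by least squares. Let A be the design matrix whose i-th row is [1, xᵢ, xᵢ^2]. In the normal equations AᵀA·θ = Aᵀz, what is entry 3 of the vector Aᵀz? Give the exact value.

Entry 3 ↔ basis x^2, so (Aᵀz)_{3} = Σᵢ (x^2)·zᵢ = (0)·(1) + (1)·(2) + (16)·(14) + (36)·(35) + (49)·(48) + (64)·(63) + (100)·(96) = 17470.

17470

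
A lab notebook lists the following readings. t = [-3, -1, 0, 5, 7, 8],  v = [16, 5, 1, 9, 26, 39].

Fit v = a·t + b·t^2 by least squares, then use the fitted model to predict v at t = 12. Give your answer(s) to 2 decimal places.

v̂ = 102.35

Entries of XᵀX: Σt·t = 148, Σt·t^2 = 952, Σt^2·t^2 = 7204.
Right-hand side: Σt·v = 486, Σt^2·v = 4144.
Eliminating b: 7204·(row 1) − 952·(row 2) gives 159888·a = 7204·486 − 952·4144 = -443944, so a = -55493/19986.
Then b = (4144 − 952·(-55493/19986))/7204 = 9415/9993.
At t = 12: v̂ = (-55493/19986)·(12) + (9415/9993)·(144) = 340934/3331.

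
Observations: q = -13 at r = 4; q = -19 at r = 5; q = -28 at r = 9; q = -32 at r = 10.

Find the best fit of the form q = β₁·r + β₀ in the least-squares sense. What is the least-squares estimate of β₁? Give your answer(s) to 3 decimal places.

Entries of MᵀM: Σr·r = 222, Σr = 28, Σ1 = 4.
And Σr·q = -719, Σq = -92.
Determinant 222·4 − 28² = 104.
β₁ = ((-719)·4 − 28·(-92))/104 = -75/26; β₀ = (222·(-92) − 28·(-719))/104 = -73/26.

β₁ = -2.885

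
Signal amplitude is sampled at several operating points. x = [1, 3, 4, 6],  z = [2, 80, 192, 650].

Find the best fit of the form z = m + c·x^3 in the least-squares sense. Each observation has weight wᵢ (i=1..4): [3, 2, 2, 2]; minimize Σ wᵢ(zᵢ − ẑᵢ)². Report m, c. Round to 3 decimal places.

m = -1.101, c = 3.014

From the data, Σwᵢ·1 = 9, Σwᵢ·x^3 = 617, Σwᵢ·x^3·x^3 = 102965.
Right-hand side: Σwᵢ·z = 1850, Σwᵢ·x^3·z = 309702.
Eliminating c: 102965·(row 1) − 617·(row 2) gives 545996·m = 102965·1850 − 617·309702 = -600884, so m = -150221/136499.
Then c = (309702 − 617·(-150221/136499))/102965 = 411467/136499.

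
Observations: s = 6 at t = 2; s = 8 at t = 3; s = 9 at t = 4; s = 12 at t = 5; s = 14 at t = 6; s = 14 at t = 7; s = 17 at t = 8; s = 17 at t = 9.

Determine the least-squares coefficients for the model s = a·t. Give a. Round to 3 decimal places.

Normal-equation sums: Σt·t = 284.
And Σt·s = 603.
AᵀA·[a]ᵀ = Aᵀs becomes [[284]]·[a]ᵀ = [603]ᵀ.
Hence a = 603 / 284 ≈ 2.12324.

a = 2.123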